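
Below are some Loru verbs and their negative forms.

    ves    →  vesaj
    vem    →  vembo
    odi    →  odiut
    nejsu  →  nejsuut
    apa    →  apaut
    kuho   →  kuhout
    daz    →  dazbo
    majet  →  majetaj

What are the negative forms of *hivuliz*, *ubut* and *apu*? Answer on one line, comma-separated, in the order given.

Looking at the final sound of each stem: -aj when the stem ends in a voiceless consonant (*ves*, *majet*); -bo when the stem ends in a voiced consonant (*vem*, *daz*); -ut when the stem ends in a vowel (*odi*, *nejsu*, *apa*, *kuho*).
The final sound of *hivuliz* is /z/, which is a voiced consonant, so the suffix is -bo, giving *hivulizbo*.
The final sound of *ubut* is /t/, which is a voiceless consonant, so the suffix is -aj, giving *ubutaj*.
*apu* — final sound /u/ (a vowel) → -ut → *apuut*.

hivulizbo, ubutaj, apuut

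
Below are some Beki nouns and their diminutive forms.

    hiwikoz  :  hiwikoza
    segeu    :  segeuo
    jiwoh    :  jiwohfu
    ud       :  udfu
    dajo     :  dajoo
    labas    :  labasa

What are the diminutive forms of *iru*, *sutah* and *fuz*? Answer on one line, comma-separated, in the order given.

The suffix is conditioned by the final sound: -a when the stem ends in a sibilant (*hiwikoz*, *labas*); -fu when the stem ends in a non-sibilant consonant (*jiwoh*, *ud*); -o when the stem ends in a vowel (*segeu*, *dajo*).
*iru* — final sound /u/ (a vowel) → -o → *iruo*.
Since the final sound of *sutah* is /h/ (a non-sibilant consonant), it takes -fu, giving *sutahfu*.
*fuz* — final sound /z/ (a sibilant) → -a → *fuza*.

iruo, sutahfu, fuza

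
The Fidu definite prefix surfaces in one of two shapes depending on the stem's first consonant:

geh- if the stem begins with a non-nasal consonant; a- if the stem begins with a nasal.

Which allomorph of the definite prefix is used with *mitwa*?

a-

Since the first consonant of *mitwa* is /m/ (a nasal), it takes a-.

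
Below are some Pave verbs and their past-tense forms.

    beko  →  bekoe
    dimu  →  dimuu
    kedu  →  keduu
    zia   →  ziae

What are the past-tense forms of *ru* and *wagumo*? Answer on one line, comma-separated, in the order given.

ruu, wagumoe

The suffix is conditioned by the last vowel: -u when the last vowel of the stem is a high vowel (*dimu*, *kedu*); -e when the last vowel of the stem is a non-high vowel (*beko*, *zia*).
*ru*: last vowel = /u/, a high vowel → -u → *ruu*.
Since the last vowel of *wagumo* is /o/ (a non-high vowel), it takes -e, giving *wagumoe*.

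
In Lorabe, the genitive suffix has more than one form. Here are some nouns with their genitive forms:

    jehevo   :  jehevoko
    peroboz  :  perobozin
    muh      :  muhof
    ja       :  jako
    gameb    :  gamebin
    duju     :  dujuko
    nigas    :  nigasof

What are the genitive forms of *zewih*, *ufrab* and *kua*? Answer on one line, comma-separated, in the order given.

zewihof, ufrabin, kuako

The pattern is voicing of the final sound: -of when the stem ends in a voiceless consonant (*muh*, *nigas*); -in when the stem ends in a voiced consonant (*peroboz*, *gameb*); -ko when the stem ends in a vowel (*jehevo*, *ja*, *duju*).
*zewih* — final sound /h/ (a voiceless consonant) → -of → *zewihof*.
*ufrab*: final sound = /b/, a voiced consonant → -in → *ufrabin*.
*kua*: final sound = /a/, a vowel → -ko → *kuako*.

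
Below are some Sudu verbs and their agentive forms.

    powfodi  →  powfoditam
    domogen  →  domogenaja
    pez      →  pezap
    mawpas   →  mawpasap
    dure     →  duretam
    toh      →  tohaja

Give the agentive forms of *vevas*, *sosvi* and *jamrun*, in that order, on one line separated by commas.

vevasap, sosvitam, jamrunaja

The suffix is conditioned by the final sound: -ap when the stem ends in a sibilant (*pez*, *mawpas*); -aja when the stem ends in a non-sibilant consonant (*domogen*, *toh*); -tam when the stem ends in a vowel (*powfodi*, *dure*).
Since the final sound of *vevas* is /s/ (a sibilant), it takes -ap, giving *vevasap*.
*sosvi* — final sound /i/ (a vowel) → -tam → *sosvitam*.
Since the final sound of *jamrun* is /n/ (a non-sibilant consonant), it takes -aja, giving *jamrunaja*.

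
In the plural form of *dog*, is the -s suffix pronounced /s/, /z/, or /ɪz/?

/z/

The stem *dog* ends in a voiced non-sibilant sound.
The plural suffix surfaces as /ɪz/ after sibilants, /s/ after other voiceless consonants, and /z/ after other voiced sounds.
So the plural -s on *dog* is pronounced /z/.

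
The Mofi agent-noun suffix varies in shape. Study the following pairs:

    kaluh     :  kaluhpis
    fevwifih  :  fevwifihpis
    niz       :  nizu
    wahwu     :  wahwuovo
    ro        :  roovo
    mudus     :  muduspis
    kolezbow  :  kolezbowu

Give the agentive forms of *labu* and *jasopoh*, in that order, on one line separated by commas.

labuovo, jasopohpis

The pattern is voicing of the final sound: -pis when the stem ends in a voiceless consonant (*kaluh*, *fevwifih*, *mudus*); -u when the stem ends in a voiced consonant (*niz*, *kolezbow*); -ovo when the stem ends in a vowel (*wahwu*, *ro*).
The final sound of *labu* is /u/, which is a vowel, so the suffix is -ovo, giving *labuovo*.
*jasopoh*: final sound = /h/, a voiceless consonant → -pis → *jasopohpis*.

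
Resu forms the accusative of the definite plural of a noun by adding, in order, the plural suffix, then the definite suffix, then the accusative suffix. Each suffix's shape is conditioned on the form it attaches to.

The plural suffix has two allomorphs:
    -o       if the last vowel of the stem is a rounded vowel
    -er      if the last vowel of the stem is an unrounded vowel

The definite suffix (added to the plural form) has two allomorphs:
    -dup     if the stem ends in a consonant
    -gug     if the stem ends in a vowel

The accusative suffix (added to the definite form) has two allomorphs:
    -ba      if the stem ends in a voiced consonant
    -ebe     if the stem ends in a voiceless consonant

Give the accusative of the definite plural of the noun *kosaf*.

kosaferdupebe

Since the last vowel of *kosaf* is /a/ (an unrounded vowel), it takes -er, giving *kosafer*.
The final sound of the plural form *kosafer* is /r/, which is a consonant, so the definite suffix is -dup, giving *kosaferdup*.
The definite form *kosaferdup* — final consonant /p/ (voiceless) → -ebe → *kosaferdupebe*.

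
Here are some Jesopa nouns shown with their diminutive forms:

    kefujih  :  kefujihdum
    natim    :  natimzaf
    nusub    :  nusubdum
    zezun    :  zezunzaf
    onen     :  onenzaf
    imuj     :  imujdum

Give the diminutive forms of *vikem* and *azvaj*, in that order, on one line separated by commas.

The alternation tracks the final consonant of the stem — -zaf when the stem ends in a nasal (*natim*, *zezun*, *onen*); -dum when the stem ends in a non-nasal consonant (*kefujih*, *nusub*, *imuj*).
*vikem* — final consonant /m/ (a nasal) → -zaf → *vikemzaf*.
*azvaj*: final consonant = /j/, non-nasal → -dum → *azvajdum*.

vikemzaf, azvajdum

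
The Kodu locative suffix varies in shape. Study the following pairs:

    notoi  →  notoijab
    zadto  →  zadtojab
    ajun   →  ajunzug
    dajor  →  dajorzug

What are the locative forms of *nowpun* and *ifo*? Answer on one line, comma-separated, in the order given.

The suffix is conditioned by the final sound: -zug when the stem ends in a consonant (*ajun*, *dajor*); -jab when the stem ends in a vowel (*notoi*, *zadto*).
*nowpun*: final sound = /n/, a consonant → -zug → *nowpunzug*.
The final sound of *ifo* is /o/, which is a vowel, so the suffix is -jab, giving *ifojab*.

nowpunzug, ifojab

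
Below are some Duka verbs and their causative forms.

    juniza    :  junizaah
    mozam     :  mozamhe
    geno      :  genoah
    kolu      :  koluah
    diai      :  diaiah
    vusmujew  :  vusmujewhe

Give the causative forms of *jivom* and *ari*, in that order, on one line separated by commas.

The pattern is consonant vs. vowel: -he when the stem ends in a consonant (*mozam*, *vusmujew*); -ah when the stem ends in a vowel (*juniza*, *geno*, *kolu*, *diai*).
*jivom*: final sound = /m/, a consonant → -he → *jivomhe*.
*ari*: final sound = /i/, a vowel → -ah → *ariah*.

jivomhe, ariah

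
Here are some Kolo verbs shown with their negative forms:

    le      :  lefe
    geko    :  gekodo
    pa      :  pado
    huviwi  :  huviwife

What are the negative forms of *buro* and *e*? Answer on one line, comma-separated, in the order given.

burodo, efe

Looking at the last vowel of each stem: -fe when the last vowel of the stem is a front vowel (*le*, *huviwi*); -do when the last vowel of the stem is a back vowel (*geko*, *pa*).
The last vowel of *buro* is /o/, which is a back vowel, so the suffix is -do, giving *burodo*.
*e*: last vowel = /e/, a front vowel → -fe → *efe*.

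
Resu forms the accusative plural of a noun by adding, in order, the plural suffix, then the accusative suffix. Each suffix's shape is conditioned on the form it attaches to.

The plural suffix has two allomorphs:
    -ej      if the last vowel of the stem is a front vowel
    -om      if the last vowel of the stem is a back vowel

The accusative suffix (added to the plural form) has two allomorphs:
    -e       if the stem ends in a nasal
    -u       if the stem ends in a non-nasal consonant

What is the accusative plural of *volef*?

*volef*: last vowel = /e/, a front vowel → -ej → *volefej*.
The plural form *volefej*: final consonant = /j/, non-nasal → -u → *volefeju*.

volefeju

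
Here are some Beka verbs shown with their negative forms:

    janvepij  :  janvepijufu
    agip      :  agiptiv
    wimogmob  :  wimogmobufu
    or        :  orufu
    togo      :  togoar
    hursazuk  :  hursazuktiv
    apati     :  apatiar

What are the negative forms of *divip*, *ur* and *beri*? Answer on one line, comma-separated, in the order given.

The alternation tracks the final sound of the stem — -tiv when the stem ends in a voiceless consonant (*agip*, *hursazuk*); -ufu when the stem ends in a voiced consonant (*janvepij*, *wimogmob*, *or*); -ar when the stem ends in a vowel (*togo*, *apati*).
The final sound of *divip* is /p/, which is a voiceless consonant, so the suffix is -tiv, giving *diviptiv*.
*ur*: final sound = /r/, a voiced consonant → -ufu → *urufu*.
Since the final sound of *beri* is /i/ (a vowel), it takes -ar, giving *beriar*.

diviptiv, urufu, beriar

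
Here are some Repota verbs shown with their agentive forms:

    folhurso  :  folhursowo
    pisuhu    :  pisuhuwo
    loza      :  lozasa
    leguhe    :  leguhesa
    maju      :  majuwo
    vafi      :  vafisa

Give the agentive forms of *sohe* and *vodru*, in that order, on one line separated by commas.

The alternation tracks the last vowel of the stem — -wo when the last vowel of the stem is a rounded vowel (*folhurso*, *pisuhu*, *maju*); -sa when the last vowel of the stem is an unrounded vowel (*loza*, *leguhe*, *vafi*).
Since the last vowel of *sohe* is /e/ (an unrounded vowel), it takes -sa, giving *sohesa*.
*vodru* — last vowel /u/ (a rounded vowel) → -wo → *vodruwo*.

sohesa, vodruwo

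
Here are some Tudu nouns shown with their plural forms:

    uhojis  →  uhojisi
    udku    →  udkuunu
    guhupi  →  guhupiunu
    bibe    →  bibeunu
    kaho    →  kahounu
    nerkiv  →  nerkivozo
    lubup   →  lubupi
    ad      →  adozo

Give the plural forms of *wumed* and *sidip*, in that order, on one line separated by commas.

wumedozo, sidipi

Looking at the final sound of each stem: -i when the stem ends in a voiceless consonant (*uhojis*, *lubup*); -ozo when the stem ends in a voiced consonant (*nerkiv*, *ad*); -unu when the stem ends in a vowel (*udku*, *guhupi*, *bibe*, *kaho*).
*wumed*: final sound = /d/, a voiced consonant → -ozo → *wumedozo*.
The final sound of *sidip* is /p/, which is a voiceless consonant, so the suffix is -i, giving *sidipi*.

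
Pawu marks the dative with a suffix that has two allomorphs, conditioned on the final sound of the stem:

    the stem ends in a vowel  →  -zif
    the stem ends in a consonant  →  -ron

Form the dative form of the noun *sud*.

sudron

Since the final sound of *sud* is /d/ (a consonant), it takes -ron, giving *sudron*.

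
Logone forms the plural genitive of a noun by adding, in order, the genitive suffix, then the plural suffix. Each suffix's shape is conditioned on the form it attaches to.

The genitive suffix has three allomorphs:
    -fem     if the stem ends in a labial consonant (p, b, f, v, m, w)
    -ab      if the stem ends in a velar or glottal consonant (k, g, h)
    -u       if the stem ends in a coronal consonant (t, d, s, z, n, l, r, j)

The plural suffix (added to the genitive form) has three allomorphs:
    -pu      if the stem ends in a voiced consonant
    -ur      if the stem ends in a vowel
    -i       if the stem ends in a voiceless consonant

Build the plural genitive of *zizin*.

The final consonant of *zizin* is /n/, which is coronal, so the genitive suffix is -u, giving *zizinu*.
Since the final sound of the genitive form *zizinu* is /u/ (a vowel), it takes -ur, giving *zizinuur*.

zizinuur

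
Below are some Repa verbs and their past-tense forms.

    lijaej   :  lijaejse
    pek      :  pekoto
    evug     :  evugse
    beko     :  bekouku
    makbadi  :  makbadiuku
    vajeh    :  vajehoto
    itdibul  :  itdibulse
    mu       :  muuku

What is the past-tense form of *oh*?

ohoto

The suffix is conditioned by the final sound: -oto when the stem ends in a voiceless consonant (*pek*, *vajeh*); -se when the stem ends in a voiced consonant (*lijaej*, *evug*, *itdibul*); -uku when the stem ends in a vowel (*beko*, *makbadi*, *mu*).
The final sound of *oh* is /h/, which is a voiceless consonant, so the suffix is -oto, giving *ohoto*.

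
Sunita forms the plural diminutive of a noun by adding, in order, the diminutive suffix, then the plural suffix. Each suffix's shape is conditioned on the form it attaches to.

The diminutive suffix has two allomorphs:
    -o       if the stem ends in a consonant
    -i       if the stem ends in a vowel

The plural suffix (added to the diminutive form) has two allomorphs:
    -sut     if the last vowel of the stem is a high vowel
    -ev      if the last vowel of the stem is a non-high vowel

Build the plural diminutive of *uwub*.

uwuboev

Since the final sound of *uwub* is /b/ (a consonant), it takes -o, giving *uwubo*.
Since the last vowel of the diminutive form *uwubo* is /o/ (a non-high vowel), it takes -ev, giving *uwuboev*.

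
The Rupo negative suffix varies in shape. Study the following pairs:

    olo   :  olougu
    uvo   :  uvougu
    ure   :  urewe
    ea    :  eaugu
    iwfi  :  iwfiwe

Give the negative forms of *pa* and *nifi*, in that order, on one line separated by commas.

paugu, nifiwe

Looking at the last vowel of each stem: -we when the last vowel of the stem is a front vowel (*ure*, *iwfi*); -ugu when the last vowel of the stem is a back vowel (*olo*, *uvo*, *ea*).
Since the last vowel of *pa* is /a/ (a back vowel), it takes -ugu, giving *paugu*.
*nifi* — last vowel /i/ (a front vowel) → -we → *nifiwe*.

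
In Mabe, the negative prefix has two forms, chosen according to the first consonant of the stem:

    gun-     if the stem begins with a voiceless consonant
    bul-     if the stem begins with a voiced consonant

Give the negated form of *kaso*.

*kaso* — first consonant /k/ (voiceless) → gun- → *gunkaso*.

gunkaso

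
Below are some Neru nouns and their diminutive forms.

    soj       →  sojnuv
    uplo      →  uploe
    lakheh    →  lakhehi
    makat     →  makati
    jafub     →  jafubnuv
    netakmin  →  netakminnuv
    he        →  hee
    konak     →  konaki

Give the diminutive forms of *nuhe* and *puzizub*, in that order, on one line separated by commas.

nuhee, puzizubnuv

The alternation tracks the final sound of the stem — -i when the stem ends in a voiceless consonant (*lakheh*, *makat*, *konak*); -nuv when the stem ends in a voiced consonant (*soj*, *jafub*, *netakmin*); -e when the stem ends in a vowel (*uplo*, *he*).
*nuhe*: final sound = /e/, a vowel → -e → *nuhee*.
The final sound of *puzizub* is /b/, which is a voiced consonant, so the suffix is -nuv, giving *puzizubnuv*.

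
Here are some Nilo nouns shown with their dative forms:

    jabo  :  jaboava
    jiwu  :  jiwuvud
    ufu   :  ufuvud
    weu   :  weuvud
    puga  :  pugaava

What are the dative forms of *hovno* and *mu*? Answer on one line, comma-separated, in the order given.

Looking at the last vowel of each stem: -vud when the last vowel of the stem is a high vowel (*jiwu*, *ufu*, *weu*); -ava when the last vowel of the stem is a non-high vowel (*jabo*, *puga*).
Since the last vowel of *hovno* is /o/ (a non-high vowel), it takes -ava, giving *hovnoava*.
The last vowel of *mu* is /u/, which is a high vowel, so the suffix is -vud, giving *muvud*.

hovnoava, muvud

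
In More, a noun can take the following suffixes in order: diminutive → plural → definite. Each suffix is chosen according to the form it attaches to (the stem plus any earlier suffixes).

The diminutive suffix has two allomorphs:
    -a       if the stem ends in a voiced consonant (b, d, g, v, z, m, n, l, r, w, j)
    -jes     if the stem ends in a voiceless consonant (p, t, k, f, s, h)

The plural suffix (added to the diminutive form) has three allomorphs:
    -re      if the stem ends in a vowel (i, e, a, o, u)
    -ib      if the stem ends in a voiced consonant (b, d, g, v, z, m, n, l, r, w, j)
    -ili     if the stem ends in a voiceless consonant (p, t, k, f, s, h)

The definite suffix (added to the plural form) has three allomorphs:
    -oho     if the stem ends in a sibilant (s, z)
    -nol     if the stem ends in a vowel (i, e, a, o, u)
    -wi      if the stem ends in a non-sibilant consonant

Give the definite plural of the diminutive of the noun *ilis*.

ilisjesilinol

The final consonant of *ilis* is /s/, which is voiceless, so the diminutive suffix is -jes, giving *ilisjes*.
The diminutive form *ilisjes* — final sound /s/ (a voiceless consonant) → -ili → *ilisjesili*.
The plural form *ilisjesili*: final sound = /i/, a vowel → -nol → *ilisjesilinol*.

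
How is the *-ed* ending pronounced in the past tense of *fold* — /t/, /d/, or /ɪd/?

/ɪd/

The stem *fold* ends in /t/ or /d/.
The -ed suffix is realized as /ɪd/ after /t, d/; as /t/ after other voiceless consonants; and as /d/ after other voiced sounds.
So -ed on *fold* is pronounced /ɪd/.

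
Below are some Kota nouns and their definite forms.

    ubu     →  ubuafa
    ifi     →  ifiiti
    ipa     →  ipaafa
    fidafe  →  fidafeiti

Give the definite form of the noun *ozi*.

Looking at the last vowel of each stem: -iti when the last vowel of the stem is a front vowel (*ifi*, *fidafe*); -afa when the last vowel of the stem is a back vowel (*ubu*, *ipa*).
Since the last vowel of *ozi* is /i/ (a front vowel), it takes -iti, giving *oziiti*.

oziiti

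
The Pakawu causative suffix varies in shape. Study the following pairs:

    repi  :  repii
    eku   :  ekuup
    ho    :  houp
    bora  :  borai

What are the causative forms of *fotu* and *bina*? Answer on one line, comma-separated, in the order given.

fotuup, binai

The alternation tracks the last vowel of the stem — -up when the last vowel of the stem is a rounded vowel (*eku*, *ho*); -i when the last vowel of the stem is an unrounded vowel (*repi*, *bora*).
The last vowel of *fotu* is /u/, which is a rounded vowel, so the suffix is -up, giving *fotuup*.
Since the last vowel of *bina* is /a/ (an unrounded vowel), it takes -i, giving *binai*.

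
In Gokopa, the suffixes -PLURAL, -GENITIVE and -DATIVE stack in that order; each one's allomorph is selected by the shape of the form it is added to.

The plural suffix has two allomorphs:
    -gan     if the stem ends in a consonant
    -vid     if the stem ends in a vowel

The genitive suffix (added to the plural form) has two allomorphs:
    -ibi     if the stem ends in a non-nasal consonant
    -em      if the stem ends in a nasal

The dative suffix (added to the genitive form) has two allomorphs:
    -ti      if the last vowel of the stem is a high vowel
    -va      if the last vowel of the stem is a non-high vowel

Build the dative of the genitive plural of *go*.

*go*: final sound = /o/, a vowel → -vid → *govid*.
Since the final consonant of the plural form *govid* is /d/ (non-nasal), it takes -ibi, giving *govidibi*.
The genitive form *govidibi* — last vowel /i/ (a high vowel) → -ti → *govidibiti*.

govidibiti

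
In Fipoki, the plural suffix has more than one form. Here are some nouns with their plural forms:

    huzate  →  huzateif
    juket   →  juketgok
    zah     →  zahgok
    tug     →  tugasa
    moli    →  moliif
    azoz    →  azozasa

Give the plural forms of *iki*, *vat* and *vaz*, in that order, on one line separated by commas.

ikiif, vatgok, vazasa

The suffix is conditioned by the final sound: -gok when the stem ends in a voiceless consonant (*juket*, *zah*); -asa when the stem ends in a voiced consonant (*tug*, *azoz*); -if when the stem ends in a vowel (*huzate*, *moli*).
The final sound of *iki* is /i/, which is a vowel, so the suffix is -if, giving *ikiif*.
The final sound of *vat* is /t/, which is a voiceless consonant, so the suffix is -gok, giving *vatgok*.
*vaz* — final sound /z/ (a voiced consonant) → -asa → *vazasa*.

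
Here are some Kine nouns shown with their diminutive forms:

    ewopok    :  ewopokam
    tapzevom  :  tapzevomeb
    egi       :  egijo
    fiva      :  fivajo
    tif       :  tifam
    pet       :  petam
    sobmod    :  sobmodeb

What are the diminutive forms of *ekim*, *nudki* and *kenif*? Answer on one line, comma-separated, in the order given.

ekimeb, nudkijo, kenifam

The pattern is voicing of the final sound: -am when the stem ends in a voiceless consonant (*ewopok*, *tif*, *pet*); -eb when the stem ends in a voiced consonant (*tapzevom*, *sobmod*); -jo when the stem ends in a vowel (*egi*, *fiva*).
*ekim*: final sound = /m/, a voiced consonant → -eb → *ekimeb*.
*nudki*: final sound = /i/, a vowel → -jo → *nudkijo*.
*kenif*: final sound = /f/, a voiceless consonant → -am → *kenifam*.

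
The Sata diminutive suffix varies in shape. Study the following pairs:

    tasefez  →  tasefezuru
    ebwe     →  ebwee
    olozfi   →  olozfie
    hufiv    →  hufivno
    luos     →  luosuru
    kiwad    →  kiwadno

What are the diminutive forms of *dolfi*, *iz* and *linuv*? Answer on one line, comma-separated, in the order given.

dolfie, izuru, linuvno

The pattern is sibilance of the final sound: -uru when the stem ends in a sibilant (*tasefez*, *luos*); -no when the stem ends in a non-sibilant consonant (*hufiv*, *kiwad*); -e when the stem ends in a vowel (*ebwe*, *olozfi*).
*dolfi*: final sound = /i/, a vowel → -e → *dolfie*.
Since the final sound of *iz* is /z/ (a sibilant), it takes -uru, giving *izuru*.
Since the final sound of *linuv* is /v/ (a non-sibilant consonant), it takes -no, giving *linuvno*.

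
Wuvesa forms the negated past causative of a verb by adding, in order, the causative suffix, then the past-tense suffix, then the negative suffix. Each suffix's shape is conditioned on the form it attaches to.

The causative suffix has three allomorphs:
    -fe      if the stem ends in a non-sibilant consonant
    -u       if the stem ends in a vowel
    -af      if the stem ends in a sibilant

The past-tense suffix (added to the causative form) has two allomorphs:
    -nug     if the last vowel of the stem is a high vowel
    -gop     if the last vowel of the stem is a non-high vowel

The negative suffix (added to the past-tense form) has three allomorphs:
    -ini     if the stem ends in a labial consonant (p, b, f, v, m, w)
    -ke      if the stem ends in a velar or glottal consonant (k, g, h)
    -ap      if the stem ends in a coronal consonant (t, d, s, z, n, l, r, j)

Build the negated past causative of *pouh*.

Since the final sound of *pouh* is /h/ (a non-sibilant consonant), it takes -fe, giving *pouhfe*.
The causative form *pouhfe* — last vowel /e/ (a non-high vowel) → -gop → *pouhfegop*.
The final consonant of the past-tense form *pouhfegop* is /p/, which is labial, so the negative suffix is -ini, giving *pouhfegopini*.

pouhfegopini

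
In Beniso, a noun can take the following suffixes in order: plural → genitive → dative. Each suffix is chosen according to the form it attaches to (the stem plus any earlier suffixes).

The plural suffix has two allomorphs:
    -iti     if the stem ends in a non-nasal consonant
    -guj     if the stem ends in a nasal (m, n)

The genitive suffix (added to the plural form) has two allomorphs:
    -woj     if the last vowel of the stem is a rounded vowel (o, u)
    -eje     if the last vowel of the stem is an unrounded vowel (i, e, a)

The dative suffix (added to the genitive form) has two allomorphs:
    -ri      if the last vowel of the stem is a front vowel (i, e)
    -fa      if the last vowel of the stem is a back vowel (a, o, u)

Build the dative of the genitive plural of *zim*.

zimgujwojfa

*zim*: final consonant = /m/, a nasal → -guj → *zimguj*.
The last vowel of the plural form *zimguj* is /u/, which is a rounded vowel, so the genitive suffix is -woj, giving *zimgujwoj*.
The genitive form *zimgujwoj*: last vowel = /o/, a back vowel → -fa → *zimgujwojfa*.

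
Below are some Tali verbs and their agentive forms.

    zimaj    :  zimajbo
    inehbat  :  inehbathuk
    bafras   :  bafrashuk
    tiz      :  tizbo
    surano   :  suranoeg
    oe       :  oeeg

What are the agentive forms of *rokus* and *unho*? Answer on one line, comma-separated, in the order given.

The pattern is voicing of the final sound: -huk when the stem ends in a voiceless consonant (*inehbat*, *bafras*); -bo when the stem ends in a voiced consonant (*zimaj*, *tiz*); -eg when the stem ends in a vowel (*surano*, *oe*).
*rokus* — final sound /s/ (a voiceless consonant) → -huk → *rokushuk*.
The final sound of *unho* is /o/, which is a vowel, so the suffix is -eg, giving *unhoeg*.

rokushuk, unhoeg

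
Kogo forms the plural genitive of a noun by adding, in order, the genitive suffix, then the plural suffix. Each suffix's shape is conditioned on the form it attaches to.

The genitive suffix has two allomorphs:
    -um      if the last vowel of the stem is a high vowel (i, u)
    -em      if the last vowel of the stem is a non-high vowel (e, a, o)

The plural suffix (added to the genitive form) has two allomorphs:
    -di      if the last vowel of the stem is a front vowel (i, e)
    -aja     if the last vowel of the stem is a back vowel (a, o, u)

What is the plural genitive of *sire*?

sireemdi

*sire* — last vowel /e/ (a non-high vowel) → -em → *sireem*.
Since the last vowel of the genitive form *sireem* is /e/ (a front vowel), it takes -di, giving *sireemdi*.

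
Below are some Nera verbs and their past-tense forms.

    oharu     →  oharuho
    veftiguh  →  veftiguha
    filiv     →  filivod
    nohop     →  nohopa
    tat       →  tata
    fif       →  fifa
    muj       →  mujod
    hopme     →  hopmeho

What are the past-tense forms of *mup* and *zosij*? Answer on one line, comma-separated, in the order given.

Looking at the final sound of each stem: -a when the stem ends in a voiceless consonant (*veftiguh*, *nohop*, *tat*, *fif*); -od when the stem ends in a voiced consonant (*filiv*, *muj*); -ho when the stem ends in a vowel (*oharu*, *hopme*).
The final sound of *mup* is /p/, which is a voiceless consonant, so the suffix is -a, giving *mupa*.
*zosij* — final sound /j/ (a voiced consonant) → -od → *zosijod*.

mupa, zosijod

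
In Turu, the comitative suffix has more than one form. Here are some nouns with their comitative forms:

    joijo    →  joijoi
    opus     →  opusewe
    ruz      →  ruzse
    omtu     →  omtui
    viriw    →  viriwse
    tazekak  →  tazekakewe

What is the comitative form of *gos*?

gosewe

The suffix is conditioned by the final sound: -ewe when the stem ends in a voiceless consonant (*opus*, *tazekak*); -se when the stem ends in a voiced consonant (*ruz*, *viriw*); -i when the stem ends in a vowel (*joijo*, *omtu*).
*gos* — final sound /s/ (a voiceless consonant) → -ewe → *gosewe*.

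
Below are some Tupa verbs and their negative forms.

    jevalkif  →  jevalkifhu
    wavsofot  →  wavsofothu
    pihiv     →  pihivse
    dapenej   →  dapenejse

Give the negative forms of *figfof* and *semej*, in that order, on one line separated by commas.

The suffix is conditioned by the final consonant: -hu when the stem ends in a voiceless consonant (*jevalkif*, *wavsofot*); -se when the stem ends in a voiced consonant (*pihiv*, *dapenej*).
*figfof* — final consonant /f/ (voiceless) → -hu → *figfofhu*.
*semej* — final consonant /j/ (voiced) → -se → *semejse*.

figfofhu, semejse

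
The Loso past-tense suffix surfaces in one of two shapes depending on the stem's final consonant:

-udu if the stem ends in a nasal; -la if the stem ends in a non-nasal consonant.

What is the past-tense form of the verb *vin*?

vinudu

*vin*: final consonant = /n/, a nasal → -udu → *vinudu*.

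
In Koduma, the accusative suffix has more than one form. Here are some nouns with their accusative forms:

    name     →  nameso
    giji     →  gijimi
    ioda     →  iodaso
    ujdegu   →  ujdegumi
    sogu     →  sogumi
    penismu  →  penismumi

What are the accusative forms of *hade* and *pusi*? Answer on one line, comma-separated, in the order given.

Looking at the last vowel of each stem: -mi when the last vowel of the stem is a high vowel (*giji*, *ujdegu*, *sogu*, *penismu*); -so when the last vowel of the stem is a non-high vowel (*name*, *ioda*).
The last vowel of *hade* is /e/, which is a non-high vowel, so the suffix is -so, giving *hadeso*.
*pusi* — last vowel /i/ (a high vowel) → -mi → *pusimi*.

hadeso, pusimi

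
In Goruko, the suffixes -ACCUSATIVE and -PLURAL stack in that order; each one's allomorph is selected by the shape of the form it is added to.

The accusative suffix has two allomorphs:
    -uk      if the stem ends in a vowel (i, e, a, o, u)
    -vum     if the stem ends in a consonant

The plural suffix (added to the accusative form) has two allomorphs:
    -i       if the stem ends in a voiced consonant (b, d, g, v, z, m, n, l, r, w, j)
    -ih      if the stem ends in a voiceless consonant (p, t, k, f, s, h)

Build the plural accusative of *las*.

Since the final sound of *las* is /s/ (a consonant), it takes -vum, giving *lasvum*.
The accusative form *lasvum*: final consonant = /m/, voiced → -i → *lasvumi*.

lasvumi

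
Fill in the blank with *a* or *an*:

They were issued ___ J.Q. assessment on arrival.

The indefinite article is chosen by the initial *sound* of the following word, not its spelling.
The initialism *J.Q.* is read letter by letter; the first letter, J, is pronounced /dʒeɪ/, which begins with a consonant sound.
So the article is *a*: They were issued a J.Q. assessment on arrival.

a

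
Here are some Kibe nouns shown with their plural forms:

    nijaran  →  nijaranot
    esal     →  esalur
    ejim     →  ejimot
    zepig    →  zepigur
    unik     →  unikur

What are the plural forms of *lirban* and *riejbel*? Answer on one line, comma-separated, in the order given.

The alternation tracks the final consonant of the stem — -ot when the stem ends in a nasal (*nijaran*, *ejim*); -ur when the stem ends in a non-nasal consonant (*esal*, *zepig*, *unik*).
*lirban* — final consonant /n/ (a nasal) → -ot → *lirbanot*.
*riejbel*: final consonant = /l/, non-nasal → -ur → *riejbelur*.

lirbanot, riejbelur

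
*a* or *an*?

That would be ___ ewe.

a

The indefinite article is chosen by the initial *sound* of the following word, not its spelling.
*ewe* begins with the sound /juː/ (pronounced /juː/) — a consonant sound.
So the article is *a*: That would be a ewe.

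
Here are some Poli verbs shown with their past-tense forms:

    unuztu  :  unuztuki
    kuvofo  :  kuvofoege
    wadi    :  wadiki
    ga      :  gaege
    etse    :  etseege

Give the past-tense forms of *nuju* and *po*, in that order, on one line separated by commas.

nujuki, poege

The suffix is conditioned by the last vowel: -ki when the last vowel of the stem is a high vowel (*unuztu*, *wadi*); -ege when the last vowel of the stem is a non-high vowel (*kuvofo*, *ga*, *etse*).
The last vowel of *nuju* is /u/, which is a high vowel, so the suffix is -ki, giving *nujuki*.
Since the last vowel of *po* is /o/ (a non-high vowel), it takes -ege, giving *poege*.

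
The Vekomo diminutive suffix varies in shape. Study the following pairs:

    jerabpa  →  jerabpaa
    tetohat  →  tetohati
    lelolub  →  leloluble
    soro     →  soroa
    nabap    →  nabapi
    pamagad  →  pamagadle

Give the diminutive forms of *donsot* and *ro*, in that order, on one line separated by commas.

donsoti, roa

The suffix is conditioned by the final sound: -i when the stem ends in a voiceless consonant (*tetohat*, *nabap*); -le when the stem ends in a voiced consonant (*lelolub*, *pamagad*); -a when the stem ends in a vowel (*jerabpa*, *soro*).
*donsot*: final sound = /t/, a voiceless consonant → -i → *donsoti*.
*ro* — final sound /o/ (a vowel) → -a → *roa*.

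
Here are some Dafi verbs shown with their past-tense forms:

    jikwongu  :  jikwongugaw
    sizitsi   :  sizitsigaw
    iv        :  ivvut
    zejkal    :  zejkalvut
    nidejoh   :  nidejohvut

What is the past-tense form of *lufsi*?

The alternation tracks the final sound of the stem — -vut when the stem ends in a consonant (*iv*, *zejkal*, *nidejoh*); -gaw when the stem ends in a vowel (*jikwongu*, *sizitsi*).
Since the final sound of *lufsi* is /i/ (a vowel), it takes -gaw, giving *lufsigaw*.

lufsigaw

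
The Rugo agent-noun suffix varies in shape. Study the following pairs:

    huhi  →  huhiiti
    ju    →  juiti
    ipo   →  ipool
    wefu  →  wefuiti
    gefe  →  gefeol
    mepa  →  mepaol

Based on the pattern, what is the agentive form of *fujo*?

fujool

Looking at the last vowel of each stem: -iti when the last vowel of the stem is a high vowel (*huhi*, *ju*, *wefu*); -ol when the last vowel of the stem is a non-high vowel (*ipo*, *gefe*, *mepa*).
The last vowel of *fujo* is /o/, which is a non-high vowel, so the suffix is -ol, giving *fujool*.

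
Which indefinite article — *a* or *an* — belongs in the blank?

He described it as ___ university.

The indefinite article is chosen by the initial *sound* of the following word, not its spelling.
*university* begins with the sound /juː/ (u pronounced /juː/) — a consonant sound.
So the article is *a*: He described it as a university.

a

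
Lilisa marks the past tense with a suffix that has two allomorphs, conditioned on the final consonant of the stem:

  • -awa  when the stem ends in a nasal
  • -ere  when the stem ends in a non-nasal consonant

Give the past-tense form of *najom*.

najomawa

The final consonant of *najom* is /m/, which is a nasal, so the suffix is -awa, giving *najomawa*.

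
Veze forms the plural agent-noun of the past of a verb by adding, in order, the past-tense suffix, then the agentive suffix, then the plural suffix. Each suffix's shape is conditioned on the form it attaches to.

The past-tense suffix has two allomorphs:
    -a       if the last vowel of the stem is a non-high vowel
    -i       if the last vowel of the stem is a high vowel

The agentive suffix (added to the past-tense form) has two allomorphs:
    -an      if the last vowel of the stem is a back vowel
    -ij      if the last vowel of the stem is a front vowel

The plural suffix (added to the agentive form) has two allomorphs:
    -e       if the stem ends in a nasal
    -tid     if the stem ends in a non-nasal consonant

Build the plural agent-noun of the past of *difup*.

*difup* — last vowel /u/ (a high vowel) → -i → *difupi*.
The past-tense form *difupi* — last vowel /i/ (a front vowel) → -ij → *difupiij*.
The final consonant of the agentive form *difupiij* is /j/, which is non-nasal, so the plural suffix is -tid, giving *difupiijtid*.

difupiijtid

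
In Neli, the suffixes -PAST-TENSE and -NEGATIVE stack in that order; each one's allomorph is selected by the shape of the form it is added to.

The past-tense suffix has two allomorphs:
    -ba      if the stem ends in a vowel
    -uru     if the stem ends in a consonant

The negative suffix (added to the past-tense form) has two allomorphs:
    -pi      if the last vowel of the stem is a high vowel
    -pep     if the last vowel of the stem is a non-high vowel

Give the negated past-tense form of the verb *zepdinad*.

zepdinadurupi

Since the final sound of *zepdinad* is /d/ (a consonant), it takes -uru, giving *zepdinaduru*.
The last vowel of the past-tense form *zepdinaduru* is /u/, which is a high vowel, so the negative suffix is -pi, giving *zepdinadurupi*.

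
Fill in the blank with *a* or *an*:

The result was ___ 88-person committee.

The indefinite article is chosen by the initial *sound* of the following word, not its spelling.
The number *88* is spoken "eighty-…", beginning with /ˈeɪti/ — a vowel sound.
So the article is *an*: The result was an 88-person committee.

an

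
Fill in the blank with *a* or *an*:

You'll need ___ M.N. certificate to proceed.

The indefinite article is chosen by the initial *sound* of the following word, not its spelling.
The initialism *M.N.* is read letter by letter; the first letter, M, is pronounced /ɛm/, which begins with a vowel sound.
So the article is *an*: You'll need an M.N. certificate to proceed.

an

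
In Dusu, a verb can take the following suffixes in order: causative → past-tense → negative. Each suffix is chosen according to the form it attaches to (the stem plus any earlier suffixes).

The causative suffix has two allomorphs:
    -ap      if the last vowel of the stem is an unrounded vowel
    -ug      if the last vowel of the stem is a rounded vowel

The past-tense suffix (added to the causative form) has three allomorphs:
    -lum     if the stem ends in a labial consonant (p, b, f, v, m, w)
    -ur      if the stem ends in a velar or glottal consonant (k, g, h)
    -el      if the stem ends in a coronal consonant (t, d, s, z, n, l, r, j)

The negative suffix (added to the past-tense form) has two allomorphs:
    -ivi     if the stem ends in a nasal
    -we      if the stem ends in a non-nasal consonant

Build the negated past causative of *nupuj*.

The last vowel of *nupuj* is /u/, which is a rounded vowel, so the causative suffix is -ug, giving *nupujug*.
Since the final consonant of the causative form *nupujug* is /g/ (velar/glottal), it takes -ur, giving *nupujugur*.
The final consonant of the past-tense form *nupujugur* is /r/, which is non-nasal, so the negative suffix is -we, giving *nupujugurwe*.

nupujugurwe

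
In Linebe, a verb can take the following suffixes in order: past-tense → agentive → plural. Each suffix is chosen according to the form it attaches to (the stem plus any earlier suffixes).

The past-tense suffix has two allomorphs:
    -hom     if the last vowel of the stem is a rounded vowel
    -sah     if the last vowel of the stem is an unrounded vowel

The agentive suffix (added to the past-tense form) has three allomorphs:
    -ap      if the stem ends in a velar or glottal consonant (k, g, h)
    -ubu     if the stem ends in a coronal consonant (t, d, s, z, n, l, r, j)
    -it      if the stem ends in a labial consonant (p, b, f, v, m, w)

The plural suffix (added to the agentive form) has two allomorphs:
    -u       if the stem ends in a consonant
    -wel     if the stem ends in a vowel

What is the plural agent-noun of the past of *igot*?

igothomitu

The last vowel of *igot* is /o/, which is a rounded vowel, so the past-tense suffix is -hom, giving *igothom*.
The past-tense form *igothom* — final consonant /m/ (labial) → -it → *igothomit*.
Since the final sound of the agentive form *igothomit* is /t/ (a consonant), it takes -u, giving *igothomitu*.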